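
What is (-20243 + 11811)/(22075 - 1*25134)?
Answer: 8432/3059 ≈ 2.7565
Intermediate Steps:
(-20243 + 11811)/(22075 - 1*25134) = -8432/(22075 - 25134) = -8432/(-3059) = -8432*(-1/3059) = 8432/3059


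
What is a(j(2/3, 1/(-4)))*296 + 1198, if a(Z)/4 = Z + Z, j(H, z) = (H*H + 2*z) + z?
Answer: 4270/9 ≈ 474.44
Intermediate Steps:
j(H, z) = H² + 3*z (j(H, z) = (H² + 2*z) + z = H² + 3*z)
a(Z) = 8*Z (a(Z) = 4*(Z + Z) = 4*(2*Z) = 8*Z)
a(j(2/3, 1/(-4)))*296 + 1198 = (8*((2/3)² + 3/(-4)))*296 + 1198 = (8*((2*(⅓))² + 3*(-¼)))*296 + 1198 = (8*((⅔)² - ¾))*296 + 1198 = (8*(4/9 - ¾))*296 + 1198 = (8*(-11/36))*296 + 1198 = -22/9*296 + 1198 = -6512/9 + 1198 = 4270/9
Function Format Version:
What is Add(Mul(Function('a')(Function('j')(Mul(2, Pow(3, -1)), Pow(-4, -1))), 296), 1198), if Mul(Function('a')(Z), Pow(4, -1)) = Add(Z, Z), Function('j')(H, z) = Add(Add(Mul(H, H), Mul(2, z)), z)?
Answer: Rational(4270, 9) ≈ 474.44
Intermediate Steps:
Function('j')(H, z) = Add(Pow(H, 2), Mul(3, z)) (Function('j')(H, z) = Add(Add(Pow(H, 2), Mul(2, z)), z) = Add(Pow(H, 2), Mul(3, z)))
Function('a')(Z) = Mul(8, Z) (Function('a')(Z) = Mul(4, Add(Z, Z)) = Mul(4, Mul(2, Z)) = Mul(8, Z))
Add(Mul(Function('a')(Function('j')(Mul(2, Pow(3, -1)), Pow(-4, -1))), 296), 1198) = Add(Mul(Mul(8, Add(Pow(Mul(2, Pow(3, -1)), 2), Mul(3, Pow(-4, -1)))), 296), 1198) = Add(Mul(Mul(8, Add(Pow(Mul(2, Rational(1, 3)), 2), Mul(3, Rational(-1, 4)))), 296), 1198) = Add(Mul(Mul(8, Add(Pow(Rational(2, 3), 2), Rational(-3, 4))), 296), 1198) = Add(Mul(Mul(8, Add(Rational(4, 9), Rational(-3, 4))), 296), 1198) = Add(Mul(Mul(8, Rational(-11, 36)), 296), 1198) = Add(Mul(Rational(-22, 9), 296), 1198) = Add(Rational(-6512, 9), 1198) = Rational(4270, 9)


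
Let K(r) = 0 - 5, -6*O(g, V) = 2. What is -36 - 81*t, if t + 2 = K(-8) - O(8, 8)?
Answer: 504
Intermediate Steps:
O(g, V) = -1/3 (O(g, V) = -1/6*2 = -1/3)
K(r) = -5
t = -20/3 (t = -2 + (-5 - 1*(-1/3)) = -2 + (-5 + 1/3) = -2 - 14/3 = -20/3 ≈ -6.6667)
-36 - 81*t = -36 - 81*(-20/3) = -36 + 540 = 504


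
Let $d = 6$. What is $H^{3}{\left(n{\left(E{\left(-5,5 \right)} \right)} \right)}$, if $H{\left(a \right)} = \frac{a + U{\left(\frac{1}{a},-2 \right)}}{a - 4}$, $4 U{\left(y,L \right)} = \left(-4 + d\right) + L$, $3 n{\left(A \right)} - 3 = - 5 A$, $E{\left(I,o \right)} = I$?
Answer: $\frac{343}{64} \approx 5.3594$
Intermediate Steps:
$n{\left(A \right)} = 1 - \frac{5 A}{3}$ ($n{\left(A \right)} = 1 + \frac{\left(-5\right) A}{3} = 1 - \frac{5 A}{3}$)
$U{\left(y,L \right)} = \frac{1}{2} + \frac{L}{4}$ ($U{\left(y,L \right)} = \frac{\left(-4 + 6\right) + L}{4} = \frac{2 + L}{4} = \frac{1}{2} + \frac{L}{4}$)
$H{\left(a \right)} = \frac{a}{-4 + a}$ ($H{\left(a \right)} = \frac{a + \left(\frac{1}{2} + \frac{1}{4} \left(-2\right)\right)}{a - 4} = \frac{a + \left(\frac{1}{2} - \frac{1}{2}\right)}{-4 + a} = \frac{a + 0}{-4 + a} = \frac{a}{-4 + a}$)
$H^{3}{\left(n{\left(E{\left(-5,5 \right)} \right)} \right)} = \left(\frac{1 - - \frac{25}{3}}{-4 + \left(1 - - \frac{25}{3}\right)}\right)^{3} = \left(\frac{1 + \frac{25}{3}}{-4 + \left(1 + \frac{25}{3}\right)}\right)^{3} = \left(\frac{28}{3 \left(-4 + \frac{28}{3}\right)}\right)^{3} = \left(\frac{28}{3 \cdot \frac{16}{3}}\right)^{3} = \left(\frac{28}{3} \cdot \frac{3}{16}\right)^{3} = \left(\frac{7}{4}\right)^{3} = \frac{343}{64}$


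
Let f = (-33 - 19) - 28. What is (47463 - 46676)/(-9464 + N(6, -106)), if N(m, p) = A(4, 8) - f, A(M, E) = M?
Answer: -787/9380 ≈ -0.083902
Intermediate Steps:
f = -80 (f = -52 - 28 = -80)
N(m, p) = 84 (N(m, p) = 4 - 1*(-80) = 4 + 80 = 84)
(47463 - 46676)/(-9464 + N(6, -106)) = (47463 - 46676)/(-9464 + 84) = 787/(-9380) = 787*(-1/9380) = -787/9380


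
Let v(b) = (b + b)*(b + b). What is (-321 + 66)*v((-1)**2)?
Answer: -1020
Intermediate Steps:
v(b) = 4*b**2 (v(b) = (2*b)*(2*b) = 4*b**2)
(-321 + 66)*v((-1)**2) = (-321 + 66)*(4*((-1)**2)**2) = -1020*1**2 = -1020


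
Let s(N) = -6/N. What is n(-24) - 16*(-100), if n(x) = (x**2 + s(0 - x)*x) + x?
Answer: 2158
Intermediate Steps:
n(x) = 6 + x + x**2 (n(x) = (x**2 + (-6/(0 - x))*x) + x = (x**2 + (-6*(-1/x))*x) + x = (x**2 + (-(-6)/x)*x) + x = (x**2 + (6/x)*x) + x = (x**2 + 6) + x = (6 + x**2) + x = 6 + x + x**2)
n(-24) - 16*(-100) = (6 - 24*(1 - 24)) - 16*(-100) = (6 - 24*(-23)) + 1600 = (6 + 552) + 1600 = 558 + 1600 = 2158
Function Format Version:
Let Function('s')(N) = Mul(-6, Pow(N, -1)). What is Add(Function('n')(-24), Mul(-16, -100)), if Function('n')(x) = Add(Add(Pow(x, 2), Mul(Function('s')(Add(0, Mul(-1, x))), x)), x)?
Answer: 2158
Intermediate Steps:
Function('n')(x) = Add(6, x, Pow(x, 2)) (Function('n')(x) = Add(Add(Pow(x, 2), Mul(Mul(-6, Pow(Add(0, Mul(-1, x)), -1)), x)), x) = Add(Add(Pow(x, 2), Mul(Mul(-6, Pow(Mul(-1, x), -1)), x)), x) = Add(Add(Pow(x, 2), Mul(Mul(-6, Mul(-1, Pow(x, -1))), x)), x) = Add(Add(Pow(x, 2), Mul(Mul(6, Pow(x, -1)), x)), x) = Add(Add(Pow(x, 2), 6), x) = Add(Add(6, Pow(x, 2)), x) = Add(6, x, Pow(x, 2)))
Add(Function('n')(-24), Mul(-16, -100)) = Add(Add(6, Mul(-24, Add(1, -24))), Mul(-16, -100)) = Add(Add(6, Mul(-24, -23)), 1600) = Add(Add(6, 552), 1600) = Add(558, 1600) = 2158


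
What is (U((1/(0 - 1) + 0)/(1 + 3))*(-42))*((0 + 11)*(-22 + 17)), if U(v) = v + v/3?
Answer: -770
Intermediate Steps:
U(v) = 4*v/3 (U(v) = v + v*(1/3) = v + v/3 = 4*v/3)
(U((1/(0 - 1) + 0)/(1 + 3))*(-42))*((0 + 11)*(-22 + 17)) = ((4*((1/(0 - 1) + 0)/(1 + 3))/3)*(-42))*((0 + 11)*(-22 + 17)) = ((4*((1/(-1) + 0)/4)/3)*(-42))*(11*(-5)) = ((4*((-1 + 0)*(1/4))/3)*(-42))*(-55) = ((4*(-1*1/4)/3)*(-42))*(-55) = (((4/3)*(-1/4))*(-42))*(-55) = -1/3*(-42)*(-55) = 14*(-55) = -770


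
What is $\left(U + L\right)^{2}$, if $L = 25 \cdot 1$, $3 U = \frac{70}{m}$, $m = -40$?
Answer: $\frac{85849}{144} \approx 596.17$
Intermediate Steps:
$U = - \frac{7}{12}$ ($U = \frac{70 \frac{1}{-40}}{3} = \frac{70 \left(- \frac{1}{40}\right)}{3} = \frac{1}{3} \left(- \frac{7}{4}\right) = - \frac{7}{12} \approx -0.58333$)
$L = 25$
$\left(U + L\right)^{2} = \left(- \frac{7}{12} + 25\right)^{2} = \left(\frac{293}{12}\right)^{2} = \frac{85849}{144}$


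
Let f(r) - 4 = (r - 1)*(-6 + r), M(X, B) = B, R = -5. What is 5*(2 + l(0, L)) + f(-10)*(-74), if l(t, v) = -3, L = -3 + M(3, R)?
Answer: -13325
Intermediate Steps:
L = -8 (L = -3 - 5 = -8)
f(r) = 4 + (-1 + r)*(-6 + r) (f(r) = 4 + (r - 1)*(-6 + r) = 4 + (-1 + r)*(-6 + r))
5*(2 + l(0, L)) + f(-10)*(-74) = 5*(2 - 3) + (10 + (-10)**2 - 7*(-10))*(-74) = 5*(-1) + (10 + 100 + 70)*(-74) = -5 + 180*(-74) = -5 - 13320 = -13325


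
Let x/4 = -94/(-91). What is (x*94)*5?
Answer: 176720/91 ≈ 1942.0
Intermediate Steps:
x = 376/91 (x = 4*(-94/(-91)) = 4*(-94*(-1/91)) = 4*(94/91) = 376/91 ≈ 4.1319)
(x*94)*5 = ((376/91)*94)*5 = (35344/91)*5 = 176720/91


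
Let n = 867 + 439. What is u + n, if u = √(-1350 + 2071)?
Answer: 1306 + √721 ≈ 1332.9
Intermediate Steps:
n = 1306
u = √721 ≈ 26.851
u + n = √721 + 1306 = 1306 + √721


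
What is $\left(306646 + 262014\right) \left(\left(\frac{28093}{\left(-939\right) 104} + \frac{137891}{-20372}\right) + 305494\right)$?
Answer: $\frac{1661554528052406445}{9564654} \approx 1.7372 \cdot 10^{11}$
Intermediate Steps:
$\left(306646 + 262014\right) \left(\left(\frac{28093}{\left(-939\right) 104} + \frac{137891}{-20372}\right) + 305494\right) = 568660 \left(\left(\frac{28093}{-97656} + 137891 \left(- \frac{1}{20372}\right)\right) + 305494\right) = 568660 \left(\left(28093 \left(- \frac{1}{97656}\right) - \frac{137891}{20372}\right) + 305494\right) = 568660 \left(\left(- \frac{2161}{7512} - \frac{137891}{20372}\right) + 305494\right) = 568660 \left(- \frac{269965271}{38258616} + 305494\right) = 568660 \cdot \frac{11687507671033}{38258616} = \frac{1661554528052406445}{9564654}$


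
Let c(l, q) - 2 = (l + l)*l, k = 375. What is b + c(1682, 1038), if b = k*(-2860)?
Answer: 4585750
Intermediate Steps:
c(l, q) = 2 + 2*l**2 (c(l, q) = 2 + (l + l)*l = 2 + (2*l)*l = 2 + 2*l**2)
b = -1072500 (b = 375*(-2860) = -1072500)
b + c(1682, 1038) = -1072500 + (2 + 2*1682**2) = -1072500 + (2 + 2*2829124) = -1072500 + (2 + 5658248) = -1072500 + 5658250 = 4585750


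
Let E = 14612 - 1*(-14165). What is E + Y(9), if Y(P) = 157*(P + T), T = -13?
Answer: 28149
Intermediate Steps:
E = 28777 (E = 14612 + 14165 = 28777)
Y(P) = -2041 + 157*P (Y(P) = 157*(P - 13) = 157*(-13 + P) = -2041 + 157*P)
E + Y(9) = 28777 + (-2041 + 157*9) = 28777 + (-2041 + 1413) = 28777 - 628 = 28149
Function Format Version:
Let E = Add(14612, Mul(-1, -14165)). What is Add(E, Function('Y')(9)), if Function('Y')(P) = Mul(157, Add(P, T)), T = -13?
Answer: 28149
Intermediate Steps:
E = 28777 (E = Add(14612, 14165) = 28777)
Function('Y')(P) = Add(-2041, Mul(157, P)) (Function('Y')(P) = Mul(157, Add(P, -13)) = Mul(157, Add(-13, P)) = Add(-2041, Mul(157, P)))
Add(E, Function('Y')(9)) = Add(28777, Add(-2041, Mul(157, 9))) = Add(28777, Add(-2041, 1413)) = Add(28777, -628) = 28149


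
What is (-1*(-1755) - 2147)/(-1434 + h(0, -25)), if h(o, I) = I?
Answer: 392/1459 ≈ 0.26868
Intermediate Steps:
(-1*(-1755) - 2147)/(-1434 + h(0, -25)) = (-1*(-1755) - 2147)/(-1434 - 25) = (1755 - 2147)/(-1459) = -392*(-1/1459) = 392/1459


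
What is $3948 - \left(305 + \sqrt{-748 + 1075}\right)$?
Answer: $3643 - \sqrt{327} \approx 3624.9$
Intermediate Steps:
$3948 - \left(305 + \sqrt{-748 + 1075}\right) = 3948 - \left(305 + \sqrt{327}\right) = 3643 - \sqrt{327}$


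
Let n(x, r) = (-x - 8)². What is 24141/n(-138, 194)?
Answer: 1857/1300 ≈ 1.4285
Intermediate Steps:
n(x, r) = (-8 - x)²
24141/n(-138, 194) = 24141/((8 - 138)²) = 24141/((-130)²) = 24141/16900 = 24141*(1/16900) = 1857/1300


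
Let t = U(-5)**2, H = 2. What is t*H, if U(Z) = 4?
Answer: 32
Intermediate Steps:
t = 16 (t = 4**2 = 16)
t*H = 16*2 = 32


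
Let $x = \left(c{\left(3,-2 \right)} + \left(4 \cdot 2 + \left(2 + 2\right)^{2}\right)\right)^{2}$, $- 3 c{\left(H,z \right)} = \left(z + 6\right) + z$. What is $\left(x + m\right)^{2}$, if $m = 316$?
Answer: $\frac{59969536}{81} \approx 7.4037 \cdot 10^{5}$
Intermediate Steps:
$c{\left(H,z \right)} = -2 - \frac{2 z}{3}$ ($c{\left(H,z \right)} = - \frac{\left(z + 6\right) + z}{3} = - \frac{\left(6 + z\right) + z}{3} = - \frac{6 + 2 z}{3} = -2 - \frac{2 z}{3}$)
$x = \frac{4900}{9}$ ($x = \left(\left(-2 - - \frac{4}{3}\right) + \left(4 \cdot 2 + \left(2 + 2\right)^{2}\right)\right)^{2} = \left(\left(-2 + \frac{4}{3}\right) + \left(8 + 4^{2}\right)\right)^{2} = \left(- \frac{2}{3} + \left(8 + 16\right)\right)^{2} = \left(- \frac{2}{3} + 24\right)^{2} = \left(\frac{70}{3}\right)^{2} = \frac{4900}{9} \approx 544.44$)
$\left(x + m\right)^{2} = \left(\frac{4900}{9} + 316\right)^{2} = \left(\frac{7744}{9}\right)^{2} = \frac{59969536}{81}$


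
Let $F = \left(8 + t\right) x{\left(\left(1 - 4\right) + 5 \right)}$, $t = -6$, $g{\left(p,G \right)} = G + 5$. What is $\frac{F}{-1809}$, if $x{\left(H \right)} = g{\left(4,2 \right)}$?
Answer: $- \frac{14}{1809} \approx -0.0077391$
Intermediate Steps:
$g{\left(p,G \right)} = 5 + G$
$x{\left(H \right)} = 7$ ($x{\left(H \right)} = 5 + 2 = 7$)
$F = 14$ ($F = \left(8 - 6\right) 7 = 2 \cdot 7 = 14$)
$\frac{F}{-1809} = \frac{14}{-1809} = 14 \left(- \frac{1}{1809}\right) = - \frac{14}{1809}$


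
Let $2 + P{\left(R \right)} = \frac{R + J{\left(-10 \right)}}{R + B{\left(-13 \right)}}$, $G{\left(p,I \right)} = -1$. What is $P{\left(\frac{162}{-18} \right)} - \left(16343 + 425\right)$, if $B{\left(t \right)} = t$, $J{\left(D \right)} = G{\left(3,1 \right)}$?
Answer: $- \frac{184465}{11} \approx -16770.0$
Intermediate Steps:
$J{\left(D \right)} = -1$
$P{\left(R \right)} = -2 + \frac{-1 + R}{-13 + R}$ ($P{\left(R \right)} = -2 + \frac{R - 1}{R - 13} = -2 + \frac{-1 + R}{-13 + R}$)
$P{\left(\frac{162}{-18} \right)} - \left(16343 + 425\right) = \frac{25 - \frac{162}{-18}}{-13 + \frac{162}{-18}} - \left(16343 + 425\right) = \frac{25 - 162 \left(- \frac{1}{18}\right)}{-13 + 162 \left(- \frac{1}{18}\right)} - 16768 = \frac{25 - -9}{-13 - 9} - 16768 = \frac{25 + 9}{-22} - 16768 = \left(- \frac{1}{22}\right) 34 - 16768 = - \frac{17}{11} - 16768 = - \frac{184465}{11}$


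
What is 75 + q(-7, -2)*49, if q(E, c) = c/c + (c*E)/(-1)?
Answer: -562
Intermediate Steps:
q(E, c) = 1 - E*c (q(E, c) = 1 + (E*c)*(-1) = 1 - E*c)
75 + q(-7, -2)*49 = 75 + (1 - 1*(-7)*(-2))*49 = 75 + (1 - 14)*49 = 75 - 13*49 = 75 - 637 = -562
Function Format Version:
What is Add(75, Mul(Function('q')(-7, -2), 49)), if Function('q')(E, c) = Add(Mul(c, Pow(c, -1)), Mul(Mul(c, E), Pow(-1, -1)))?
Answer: -562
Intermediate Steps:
Function('q')(E, c) = Add(1, Mul(-1, E, c)) (Function('q')(E, c) = Add(1, Mul(Mul(E, c), -1)) = Add(1, Mul(-1, E, c)))
Add(75, Mul(Function('q')(-7, -2), 49)) = Add(75, Mul(Add(1, Mul(-1, -7, -2)), 49)) = Add(75, Mul(Add(1, -14), 49)) = Add(75, Mul(-13, 49)) = Add(75, -637) = -562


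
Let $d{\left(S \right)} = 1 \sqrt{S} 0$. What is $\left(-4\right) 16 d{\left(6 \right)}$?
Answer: $0$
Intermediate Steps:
$d{\left(S \right)} = 0$ ($d{\left(S \right)} = \sqrt{S} 0 = 0$)
$\left(-4\right) 16 d{\left(6 \right)} = \left(-4\right) 16 \cdot 0 = \left(-64\right) 0 = 0$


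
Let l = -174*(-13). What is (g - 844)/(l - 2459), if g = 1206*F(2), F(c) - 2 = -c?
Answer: 844/197 ≈ 4.2843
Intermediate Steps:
F(c) = 2 - c
g = 0 (g = 1206*(2 - 1*2) = 1206*(2 - 2) = 1206*0 = 0)
l = 2262
(g - 844)/(l - 2459) = (0 - 844)/(2262 - 2459) = -844/(-197) = -844*(-1/197) = 844/197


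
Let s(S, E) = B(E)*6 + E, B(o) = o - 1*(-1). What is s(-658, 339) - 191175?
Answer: -188796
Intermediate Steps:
B(o) = 1 + o (B(o) = o + 1 = 1 + o)
s(S, E) = 6 + 7*E (s(S, E) = (1 + E)*6 + E = (6 + 6*E) + E = 6 + 7*E)
s(-658, 339) - 191175 = (6 + 7*339) - 191175 = (6 + 2373) - 191175 = 2379 - 191175 = -188796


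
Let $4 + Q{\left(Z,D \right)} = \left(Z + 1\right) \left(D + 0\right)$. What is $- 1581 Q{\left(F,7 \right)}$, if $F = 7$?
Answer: $-82212$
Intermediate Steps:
$Q{\left(Z,D \right)} = -4 + D \left(1 + Z\right)$ ($Q{\left(Z,D \right)} = -4 + \left(Z + 1\right) \left(D + 0\right) = -4 + \left(1 + Z\right) D = -4 + D \left(1 + Z\right)$)
$- 1581 Q{\left(F,7 \right)} = - 1581 \left(-4 + 7 + 7 \cdot 7\right) = - 1581 \left(-4 + 7 + 49\right) = \left(-1581\right) 52 = -82212$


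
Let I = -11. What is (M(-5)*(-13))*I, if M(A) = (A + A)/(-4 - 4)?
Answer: 715/4 ≈ 178.75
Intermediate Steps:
M(A) = -A/4 (M(A) = (2*A)/(-8) = (2*A)*(-⅛) = -A/4)
(M(-5)*(-13))*I = (-¼*(-5)*(-13))*(-11) = ((5/4)*(-13))*(-11) = -65/4*(-11) = 715/4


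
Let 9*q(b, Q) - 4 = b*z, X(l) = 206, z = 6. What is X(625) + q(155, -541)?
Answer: 2788/9 ≈ 309.78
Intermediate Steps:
q(b, Q) = 4/9 + 2*b/3 (q(b, Q) = 4/9 + (b*6)/9 = 4/9 + (6*b)/9 = 4/9 + 2*b/3)
X(625) + q(155, -541) = 206 + (4/9 + (2/3)*155) = 206 + (4/9 + 310/3) = 206 + 934/9 = 2788/9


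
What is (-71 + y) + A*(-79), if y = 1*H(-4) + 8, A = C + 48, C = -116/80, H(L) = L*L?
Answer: -74489/20 ≈ -3724.4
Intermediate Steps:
H(L) = L²
C = -29/20 (C = -116*1/80 = -29/20 ≈ -1.4500)
A = 931/20 (A = -29/20 + 48 = 931/20 ≈ 46.550)
y = 24 (y = 1*(-4)² + 8 = 1*16 + 8 = 16 + 8 = 24)
(-71 + y) + A*(-79) = (-71 + 24) + (931/20)*(-79) = -47 - 73549/20 = -74489/20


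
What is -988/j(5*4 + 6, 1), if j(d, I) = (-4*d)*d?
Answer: 19/52 ≈ 0.36538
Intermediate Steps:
j(d, I) = -4*d**2
-988/j(5*4 + 6, 1) = -988*(-1/(4*(5*4 + 6)**2)) = -988*(-1/(4*(20 + 6)**2)) = -988/((-4*26**2)) = -988/((-4*676)) = -988/(-2704) = -988*(-1/2704) = 19/52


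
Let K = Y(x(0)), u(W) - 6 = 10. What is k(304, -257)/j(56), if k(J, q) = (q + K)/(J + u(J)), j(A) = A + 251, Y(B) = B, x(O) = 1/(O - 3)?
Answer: -193/73680 ≈ -0.0026194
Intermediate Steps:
x(O) = 1/(-3 + O)
u(W) = 16 (u(W) = 6 + 10 = 16)
K = -1/3 (K = 1/(-3 + 0) = 1/(-3) = -1/3 ≈ -0.33333)
j(A) = 251 + A
k(J, q) = (-1/3 + q)/(16 + J) (k(J, q) = (q - 1/3)/(J + 16) = (-1/3 + q)/(16 + J))
k(304, -257)/j(56) = ((-1/3 - 257)/(16 + 304))/(251 + 56) = (-772/3/320)/307 = ((1/320)*(-772/3))*(1/307) = -193/240*1/307 = -193/73680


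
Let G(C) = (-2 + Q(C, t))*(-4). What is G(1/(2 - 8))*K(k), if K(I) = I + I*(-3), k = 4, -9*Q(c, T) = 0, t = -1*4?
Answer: -64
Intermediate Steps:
t = -4
Q(c, T) = 0 (Q(c, T) = -1/9*0 = 0)
K(I) = -2*I (K(I) = I - 3*I = -2*I)
G(C) = 8 (G(C) = (-2 + 0)*(-4) = -2*(-4) = 8)
G(1/(2 - 8))*K(k) = 8*(-2*4) = 8*(-8) = -64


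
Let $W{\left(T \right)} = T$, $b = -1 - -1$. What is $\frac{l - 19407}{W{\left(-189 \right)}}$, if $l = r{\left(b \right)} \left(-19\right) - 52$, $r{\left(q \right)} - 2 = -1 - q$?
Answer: $\frac{19478}{189} \approx 103.06$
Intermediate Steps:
$b = 0$ ($b = -1 + 1 = 0$)
$r{\left(q \right)} = 1 - q$ ($r{\left(q \right)} = 2 - \left(1 + q\right) = 1 - q$)
$l = -71$ ($l = \left(1 - 0\right) \left(-19\right) - 52 = \left(1 + 0\right) \left(-19\right) - 52 = 1 \left(-19\right) - 52 = -19 - 52 = -71$)
$\frac{l - 19407}{W{\left(-189 \right)}} = \frac{-71 - 19407}{-189} = \left(-19478\right) \left(- \frac{1}{189}\right) = \frac{19478}{189}$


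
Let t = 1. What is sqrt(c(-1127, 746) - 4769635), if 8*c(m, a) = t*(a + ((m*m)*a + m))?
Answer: sqrt(1818717546)/4 ≈ 10662.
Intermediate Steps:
c(m, a) = a/8 + m/8 + a*m**2/8 (c(m, a) = (1*(a + ((m*m)*a + m)))/8 = (1*(a + (m**2*a + m)))/8 = (1*(a + (a*m**2 + m)))/8 = (1*(a + (m + a*m**2)))/8 = (1*(a + m + a*m**2))/8 = (a + m + a*m**2)/8 = a/8 + m/8 + a*m**2/8)
sqrt(c(-1127, 746) - 4769635) = sqrt(((1/8)*746 + (1/8)*(-1127) + (1/8)*746*(-1127)**2) - 4769635) = sqrt((373/4 - 1127/8 + (1/8)*746*1270129) - 4769635) = sqrt((373/4 - 1127/8 + 473758117/4) - 4769635) = sqrt(947515853/8 - 4769635) = sqrt(909358773/8) = sqrt(1818717546)/4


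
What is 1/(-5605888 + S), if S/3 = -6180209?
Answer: -1/24146515 ≈ -4.1414e-8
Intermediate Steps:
S = -18540627 (S = 3*(-6180209) = -18540627)
1/(-5605888 + S) = 1/(-5605888 - 18540627) = 1/(-24146515) = -1/24146515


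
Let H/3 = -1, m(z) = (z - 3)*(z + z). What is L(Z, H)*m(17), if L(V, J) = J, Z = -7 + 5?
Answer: -1428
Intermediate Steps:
Z = -2
m(z) = 2*z*(-3 + z) (m(z) = (-3 + z)*(2*z) = 2*z*(-3 + z))
H = -3 (H = 3*(-1) = -3)
L(Z, H)*m(17) = -6*17*(-3 + 17) = -6*17*14 = -3*476 = -1428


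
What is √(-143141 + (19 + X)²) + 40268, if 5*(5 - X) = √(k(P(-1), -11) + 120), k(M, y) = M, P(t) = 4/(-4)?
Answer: 40268 + √(-3578525 + (120 - √119)²)/5 ≈ 40268.0 + 377.71*I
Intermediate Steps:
P(t) = -1 (P(t) = 4*(-¼) = -1)
X = 5 - √119/5 (X = 5 - √(-1 + 120)/5 = 5 - √119/5 ≈ 2.8183)
√(-143141 + (19 + X)²) + 40268 = √(-143141 + (19 + (5 - √119/5))²) + 40268 = √(-143141 + (24 - √119/5)²) + 40268 = 40268 + √(-143141 + (24 - √119/5)²)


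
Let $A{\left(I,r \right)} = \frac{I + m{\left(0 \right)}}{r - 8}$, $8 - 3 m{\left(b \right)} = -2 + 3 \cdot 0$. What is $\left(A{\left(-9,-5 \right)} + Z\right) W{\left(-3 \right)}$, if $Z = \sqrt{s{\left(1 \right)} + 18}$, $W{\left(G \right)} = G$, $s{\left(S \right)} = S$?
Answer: $- \frac{17}{13} - 3 \sqrt{19} \approx -14.384$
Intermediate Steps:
$m{\left(b \right)} = \frac{10}{3}$ ($m{\left(b \right)} = \frac{8}{3} - \frac{-2 + 3 \cdot 0}{3} = \frac{8}{3} - \frac{-2 + 0}{3} = \frac{8}{3} - - \frac{2}{3} = \frac{8}{3} + \frac{2}{3} = \frac{10}{3}$)
$A{\left(I,r \right)} = \frac{\frac{10}{3} + I}{-8 + r}$ ($A{\left(I,r \right)} = \frac{I + \frac{10}{3}}{r - 8} = \frac{\frac{10}{3} + I}{-8 + r}$)
$Z = \sqrt{19}$ ($Z = \sqrt{1 + 18} = \sqrt{19} \approx 4.3589$)
$\left(A{\left(-9,-5 \right)} + Z\right) W{\left(-3 \right)} = \left(\frac{\frac{10}{3} - 9}{-8 - 5} + \sqrt{19}\right) \left(-3\right) = \left(\frac{1}{-13} \left(- \frac{17}{3}\right) + \sqrt{19}\right) \left(-3\right) = \left(\left(- \frac{1}{13}\right) \left(- \frac{17}{3}\right) + \sqrt{19}\right) \left(-3\right) = \left(\frac{17}{39} + \sqrt{19}\right) \left(-3\right) = - \frac{17}{13} - 3 \sqrt{19}$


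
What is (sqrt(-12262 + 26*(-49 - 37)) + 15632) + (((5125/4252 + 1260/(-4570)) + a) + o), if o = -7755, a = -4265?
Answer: 7020514741/1943164 + I*sqrt(14498) ≈ 3612.9 + 120.41*I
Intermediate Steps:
(sqrt(-12262 + 26*(-49 - 37)) + 15632) + (((5125/4252 + 1260/(-4570)) + a) + o) = (sqrt(-12262 + 26*(-49 - 37)) + 15632) + (((5125/4252 + 1260/(-4570)) - 4265) - 7755) = (sqrt(-12262 + 26*(-86)) + 15632) + (((5125*(1/4252) + 1260*(-1/4570)) - 4265) - 7755) = (sqrt(-12262 - 2236) + 15632) + (((5125/4252 - 126/457) - 4265) - 7755) = (sqrt(-14498) + 15632) + ((1806373/1943164 - 4265) - 7755) = (I*sqrt(14498) + 15632) + (-8285788087/1943164 - 7755) = (15632 + I*sqrt(14498)) - 23355024907/1943164 = 7020514741/1943164 + I*sqrt(14498)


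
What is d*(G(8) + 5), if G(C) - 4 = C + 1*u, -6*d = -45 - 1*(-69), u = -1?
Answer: -64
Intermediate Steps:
d = -4 (d = -(-45 - 1*(-69))/6 = -(-45 + 69)/6 = -1/6*24 = -4)
G(C) = 3 + C (G(C) = 4 + (C + 1*(-1)) = 4 + (C - 1) = 4 + (-1 + C) = 3 + C)
d*(G(8) + 5) = -4*((3 + 8) + 5) = -4*(11 + 5) = -4*16 = -64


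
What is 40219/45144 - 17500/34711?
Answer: 606021709/1566993384 ≈ 0.38674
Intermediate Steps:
40219/45144 - 17500/34711 = 606021709/1566993384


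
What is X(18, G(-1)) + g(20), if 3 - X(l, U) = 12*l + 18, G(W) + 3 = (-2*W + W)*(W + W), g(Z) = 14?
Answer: -217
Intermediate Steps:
G(W) = -3 - 2*W² (G(W) = -3 + (-2*W + W)*(W + W) = -3 + (-W)*(2*W) = -3 - 2*W²)
X(l, U) = -15 - 12*l (X(l, U) = 3 - (12*l + 18) = 3 - (18 + 12*l) = 3 + (-18 - 12*l) = -15 - 12*l)
X(18, G(-1)) + g(20) = (-15 - 12*18) + 14 = (-15 - 216) + 14 = -231 + 14 = -217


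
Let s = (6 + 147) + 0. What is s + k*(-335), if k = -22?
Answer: 7523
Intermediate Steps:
s = 153 (s = 153 + 0 = 153)
s + k*(-335) = 153 - 22*(-335) = 153 + 7370 = 7523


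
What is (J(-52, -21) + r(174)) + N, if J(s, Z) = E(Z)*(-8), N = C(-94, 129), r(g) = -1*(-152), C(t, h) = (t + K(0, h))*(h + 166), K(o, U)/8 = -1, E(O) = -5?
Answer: -29898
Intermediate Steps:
K(o, U) = -8 (K(o, U) = 8*(-1) = -8)
C(t, h) = (-8 + t)*(166 + h) (C(t, h) = (t - 8)*(h + 166) = (-8 + t)*(166 + h))
r(g) = 152
N = -30090 (N = -1328 - 8*129 + 166*(-94) + 129*(-94) = -1328 - 1032 - 15604 - 12126 = -30090)
J(s, Z) = 40 (J(s, Z) = -5*(-8) = 40)
(J(-52, -21) + r(174)) + N = (40 + 152) - 30090 = 192 - 30090 = -29898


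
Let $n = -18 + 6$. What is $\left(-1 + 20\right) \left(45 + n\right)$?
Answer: $627$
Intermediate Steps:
$n = -12$
$\left(-1 + 20\right) \left(45 + n\right) = \left(-1 + 20\right) \left(45 - 12\right) = 19 \cdot 33 = 627$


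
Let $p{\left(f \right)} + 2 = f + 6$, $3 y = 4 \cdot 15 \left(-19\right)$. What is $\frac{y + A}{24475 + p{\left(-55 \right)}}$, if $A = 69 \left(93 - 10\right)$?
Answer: $\frac{5347}{24424} \approx 0.21892$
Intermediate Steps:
$y = -380$ ($y = \frac{4 \cdot 15 \left(-19\right)}{3} = \frac{60 \left(-19\right)}{3} = \frac{1}{3} \left(-1140\right) = -380$)
$A = 5727$ ($A = 69 \cdot 83 = 5727$)
$p{\left(f \right)} = 4 + f$ ($p{\left(f \right)} = -2 + \left(f + 6\right) = -2 + \left(6 + f\right) = 4 + f$)
$\frac{y + A}{24475 + p{\left(-55 \right)}} = \frac{-380 + 5727}{24475 + \left(4 - 55\right)} = \frac{5347}{24475 - 51} = \frac{5347}{24424}$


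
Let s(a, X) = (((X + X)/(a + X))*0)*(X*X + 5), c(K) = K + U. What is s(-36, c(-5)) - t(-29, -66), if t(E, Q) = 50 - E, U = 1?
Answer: -79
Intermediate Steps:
c(K) = 1 + K (c(K) = K + 1 = 1 + K)
s(a, X) = 0 (s(a, X) = (((2*X)/(X + a))*0)*(X² + 5) = ((2*X/(X + a))*0)*(5 + X²) = 0*(5 + X²) = 0)
s(-36, c(-5)) - t(-29, -66) = 0 - (50 - 1*(-29)) = 0 - (50 + 29) = 0 - 1*79 = 0 - 79 = -79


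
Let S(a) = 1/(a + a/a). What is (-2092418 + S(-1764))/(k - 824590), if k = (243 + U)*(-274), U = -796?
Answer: 3688932935/1186618884 ≈ 3.1088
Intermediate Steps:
S(a) = 1/(1 + a) (S(a) = 1/(a + 1) = 1/(1 + a))
k = 151522 (k = (243 - 796)*(-274) = -553*(-274) = 151522)
(-2092418 + S(-1764))/(k - 824590) = (-2092418 + 1/(1 - 1764))/(151522 - 824590) = (-2092418 + 1/(-1763))/(-673068) = (-2092418 - 1/1763)*(-1/673068) = -3688932935/1763*(-1/673068) = 3688932935/1186618884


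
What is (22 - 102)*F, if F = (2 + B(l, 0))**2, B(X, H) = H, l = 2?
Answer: -320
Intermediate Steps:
F = 4 (F = (2 + 0)**2 = 2**2 = 4)
(22 - 102)*F = (22 - 102)*4 = -80*4 = -320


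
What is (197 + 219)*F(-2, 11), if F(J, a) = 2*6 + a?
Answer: 9568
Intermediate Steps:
F(J, a) = 12 + a
(197 + 219)*F(-2, 11) = (197 + 219)*(12 + 11) = 416*23 = 9568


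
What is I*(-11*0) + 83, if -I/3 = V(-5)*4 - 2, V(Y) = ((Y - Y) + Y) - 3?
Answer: 83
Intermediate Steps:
V(Y) = -3 + Y (V(Y) = (0 + Y) - 3 = Y - 3 = -3 + Y)
I = 102 (I = -3*((-3 - 5)*4 - 2) = -3*(-8*4 - 2) = -3*(-32 - 2) = -3*(-34) = 102)
I*(-11*0) + 83 = 102*(-11*0) + 83 = 102*0 + 83 = 0 + 83 = 83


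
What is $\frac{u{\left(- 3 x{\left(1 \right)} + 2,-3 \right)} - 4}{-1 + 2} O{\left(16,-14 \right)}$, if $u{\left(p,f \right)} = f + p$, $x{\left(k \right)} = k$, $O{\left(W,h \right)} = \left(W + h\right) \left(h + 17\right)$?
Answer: $-48$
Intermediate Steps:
$O{\left(W,h \right)} = \left(17 + h\right) \left(W + h\right)$ ($O{\left(W,h \right)} = \left(W + h\right) \left(17 + h\right) = \left(17 + h\right) \left(W + h\right)$)
$\frac{u{\left(- 3 x{\left(1 \right)} + 2,-3 \right)} - 4}{-1 + 2} O{\left(16,-14 \right)} = \frac{\left(-3 + \left(\left(-3\right) 1 + 2\right)\right) - 4}{-1 + 2} \left(\left(-14\right)^{2} + 17 \cdot 16 + 17 \left(-14\right) + 16 \left(-14\right)\right) = \frac{\left(-3 + \left(-3 + 2\right)\right) - 4}{1} \left(196 + 272 - 238 - 224\right) = \left(\left(-3 - 1\right) - 4\right) 1 \cdot 6 = \left(-4 - 4\right) 1 \cdot 6 = \left(-8\right) 1 \cdot 6 = \left(-8\right) 6 = -48$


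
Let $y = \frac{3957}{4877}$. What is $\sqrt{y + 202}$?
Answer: $\frac{\sqrt{4823894347}}{4877} \approx 14.241$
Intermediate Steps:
$y = \frac{3957}{4877}$ ($y = 3957 \cdot \frac{1}{4877} = \frac{3957}{4877} \approx 0.81136$)
$\sqrt{y + 202} = \sqrt{\frac{3957}{4877} + 202} = \sqrt{\frac{989111}{4877}} = \frac{\sqrt{4823894347}}{4877}$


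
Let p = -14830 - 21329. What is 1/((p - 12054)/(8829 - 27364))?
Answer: 1685/4383 ≈ 0.38444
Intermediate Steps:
p = -36159
1/((p - 12054)/(8829 - 27364)) = 1/((-36159 - 12054)/(8829 - 27364)) = 1/(-48213/(-18535)) = 1/(-48213*(-1/18535)) = 1/(4383/1685) = 1685/4383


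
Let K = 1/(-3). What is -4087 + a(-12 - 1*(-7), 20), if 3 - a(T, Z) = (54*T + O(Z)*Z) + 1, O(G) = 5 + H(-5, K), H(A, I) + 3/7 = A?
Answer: -26645/7 ≈ -3806.4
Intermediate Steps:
K = -1/3 ≈ -0.33333
H(A, I) = -3/7 + A
O(G) = -3/7 (O(G) = 5 + (-3/7 - 5) = 5 - 38/7 = -3/7)
a(T, Z) = 2 - 54*T + 3*Z/7 (a(T, Z) = 3 - ((54*T - 3*Z/7) + 1) = 3 - (1 + 54*T - 3*Z/7) = 3 + (-1 - 54*T + 3*Z/7) = 2 - 54*T + 3*Z/7)
-4087 + a(-12 - 1*(-7), 20) = -4087 + (2 - 54*(-12 - 1*(-7)) + (3/7)*20) = -4087 + (2 - 54*(-12 + 7) + 60/7) = -4087 + (2 - 54*(-5) + 60/7) = -4087 + (2 + 270 + 60/7) = -4087 + 1964/7 = -26645/7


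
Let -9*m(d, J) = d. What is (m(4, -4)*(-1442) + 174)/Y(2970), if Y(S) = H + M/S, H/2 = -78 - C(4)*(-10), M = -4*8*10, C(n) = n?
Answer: -121011/11302 ≈ -10.707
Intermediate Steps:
M = -320 (M = -32*10 = -320)
m(d, J) = -d/9
H = -76 (H = 2*(-78 - 4*(-10)) = 2*(-78 - 1*(-40)) = 2*(-78 + 40) = 2*(-38) = -76)
Y(S) = -76 - 320/S
(m(4, -4)*(-1442) + 174)/Y(2970) = (-⅑*4*(-1442) + 174)/(-76 - 320/2970) = (-4/9*(-1442) + 174)/(-76 - 320*1/2970) = (5768/9 + 174)/(-76 - 32/297) = 7334/(9*(-22604/297)) = (7334/9)*(-297/22604) = -121011/11302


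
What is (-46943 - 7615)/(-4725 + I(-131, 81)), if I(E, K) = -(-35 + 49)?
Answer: 7794/677 ≈ 11.513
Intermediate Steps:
I(E, K) = -14 (I(E, K) = -1*14 = -14)
(-46943 - 7615)/(-4725 + I(-131, 81)) = (-46943 - 7615)/(-4725 - 14) = -54558/(-4739) = -54558*(-1/4739) = 7794/677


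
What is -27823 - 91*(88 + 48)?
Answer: -40199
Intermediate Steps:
-27823 - 91*(88 + 48) = -27823 - 91*136 = -27823 - 12376 = -40199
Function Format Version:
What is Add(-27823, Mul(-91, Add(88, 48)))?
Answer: -40199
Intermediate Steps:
Add(-27823, Mul(-91, Add(88, 48))) = Add(-27823, Mul(-91, 136)) = Add(-27823, -12376) = -40199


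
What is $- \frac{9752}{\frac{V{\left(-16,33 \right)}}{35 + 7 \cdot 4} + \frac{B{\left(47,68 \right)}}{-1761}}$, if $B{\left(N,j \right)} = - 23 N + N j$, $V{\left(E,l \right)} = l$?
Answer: $\frac{30053226}{2087} \approx 14400.0$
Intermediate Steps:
$- \frac{9752}{\frac{V{\left(-16,33 \right)}}{35 + 7 \cdot 4} + \frac{B{\left(47,68 \right)}}{-1761}} = - \frac{9752}{\frac{33}{35 + 7 \cdot 4} + \frac{47 \left(-23 + 68\right)}{-1761}} = - \frac{9752}{\frac{33}{35 + 28} + 47 \cdot 45 \left(- \frac{1}{1761}\right)} = - \frac{9752}{\frac{33}{63} + 2115 \left(- \frac{1}{1761}\right)} = - \frac{9752}{33 \cdot \frac{1}{63} - \frac{705}{587}} = - \frac{9752}{\frac{11}{21} - \frac{705}{587}} = - \frac{9752}{- \frac{8348}{12327}} = \left(-9752\right) \left(- \frac{12327}{8348}\right) = \frac{30053226}{2087}$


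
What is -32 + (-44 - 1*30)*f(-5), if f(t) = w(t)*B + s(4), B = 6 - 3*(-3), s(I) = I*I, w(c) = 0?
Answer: -1216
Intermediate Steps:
s(I) = I²
B = 15 (B = 6 + 9 = 15)
f(t) = 16 (f(t) = 0*15 + 4² = 0 + 16 = 16)
-32 + (-44 - 1*30)*f(-5) = -32 + (-44 - 1*30)*16 = -32 + (-44 - 30)*16 = -32 - 74*16 = -32 - 1184 = -1216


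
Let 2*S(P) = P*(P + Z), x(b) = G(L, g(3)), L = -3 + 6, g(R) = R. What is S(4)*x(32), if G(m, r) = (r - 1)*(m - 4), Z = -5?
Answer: 4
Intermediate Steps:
L = 3
G(m, r) = (-1 + r)*(-4 + m)
x(b) = -2 (x(b) = 4 - 1*3 - 4*3 + 3*3 = 4 - 3 - 12 + 9 = -2)
S(P) = P*(-5 + P)/2 (S(P) = (P*(P - 5))/2 = (P*(-5 + P))/2 = P*(-5 + P)/2)
S(4)*x(32) = ((½)*4*(-5 + 4))*(-2) = ((½)*4*(-1))*(-2) = -2*(-2) = 4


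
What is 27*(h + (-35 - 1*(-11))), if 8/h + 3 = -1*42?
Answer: -3264/5 ≈ -652.80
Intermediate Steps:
h = -8/45 (h = 8/(-3 - 1*42) = 8/(-3 - 42) = 8/(-45) = 8*(-1/45) = -8/45 ≈ -0.17778)
27*(h + (-35 - 1*(-11))) = 27*(-8/45 + (-35 - 1*(-11))) = 27*(-8/45 + (-35 + 11)) = 27*(-8/45 - 24) = 27*(-1088/45) = -3264/5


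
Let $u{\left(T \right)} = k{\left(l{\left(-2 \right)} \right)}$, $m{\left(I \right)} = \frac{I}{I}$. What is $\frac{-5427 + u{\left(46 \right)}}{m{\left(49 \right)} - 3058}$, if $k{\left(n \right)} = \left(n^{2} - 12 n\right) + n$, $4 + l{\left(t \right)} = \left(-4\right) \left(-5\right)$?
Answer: $\frac{5347}{3057} \approx 1.7491$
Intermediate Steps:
$m{\left(I \right)} = 1$
$l{\left(t \right)} = 16$ ($l{\left(t \right)} = -4 - -20 = -4 + 20 = 16$)
$k{\left(n \right)} = n^{2} - 11 n$
$u{\left(T \right)} = 80$ ($u{\left(T \right)} = 16 \left(-11 + 16\right) = 16 \cdot 5 = 80$)
$\frac{-5427 + u{\left(46 \right)}}{m{\left(49 \right)} - 3058} = \frac{-5427 + 80}{1 - 3058} = - \frac{5347}{-3057} = \left(-5347\right) \left(- \frac{1}{3057}\right) = \frac{5347}{3057}$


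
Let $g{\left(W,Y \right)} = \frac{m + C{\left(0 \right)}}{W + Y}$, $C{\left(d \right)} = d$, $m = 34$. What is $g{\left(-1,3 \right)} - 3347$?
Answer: $-3330$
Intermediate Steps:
$g{\left(W,Y \right)} = \frac{34}{W + Y}$ ($g{\left(W,Y \right)} = \frac{34 + 0}{W + Y} = \frac{34}{W + Y}$)
$g{\left(-1,3 \right)} - 3347 = \frac{34}{-1 + 3} - 3347 = \frac{34}{2} - 3347 = 34 \cdot \frac{1}{2} - 3347 = 17 - 3347 = -3330$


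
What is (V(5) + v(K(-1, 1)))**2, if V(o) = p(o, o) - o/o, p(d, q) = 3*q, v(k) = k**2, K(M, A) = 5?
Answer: 1521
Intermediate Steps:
V(o) = -1 + 3*o (V(o) = 3*o - o/o = 3*o - 1*1 = 3*o - 1 = -1 + 3*o)
(V(5) + v(K(-1, 1)))**2 = ((-1 + 3*5) + 5**2)**2 = ((-1 + 15) + 25)**2 = (14 + 25)**2 = 39**2 = 1521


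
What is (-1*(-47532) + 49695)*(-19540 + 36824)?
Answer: 1680471468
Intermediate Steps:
(-1*(-47532) + 49695)*(-19540 + 36824) = (47532 + 49695)*17284 = 97227*17284 = 1680471468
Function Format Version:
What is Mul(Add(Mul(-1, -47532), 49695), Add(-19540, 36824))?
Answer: 1680471468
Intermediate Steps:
Mul(Add(Mul(-1, -47532), 49695), Add(-19540, 36824)) = Mul(Add(47532, 49695), 17284) = Mul(97227, 17284) = 1680471468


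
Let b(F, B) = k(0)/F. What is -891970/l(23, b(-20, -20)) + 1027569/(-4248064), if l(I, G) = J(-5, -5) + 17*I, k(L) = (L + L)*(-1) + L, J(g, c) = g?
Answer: -1894771143857/819876352 ≈ -2311.0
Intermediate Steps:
k(L) = -L (k(L) = (2*L)*(-1) + L = -2*L + L = -L)
b(F, B) = 0 (b(F, B) = (-1*0)/F = 0/F = 0)
l(I, G) = -5 + 17*I
-891970/l(23, b(-20, -20)) + 1027569/(-4248064) = -891970/(-5 + 17*23) + 1027569/(-4248064) = -891970/(-5 + 391) + 1027569*(-1/4248064) = -891970/386 - 1027569/4248064 = -891970*1/386 - 1027569/4248064 = -445985/193 - 1027569/4248064 = -1894771143857/819876352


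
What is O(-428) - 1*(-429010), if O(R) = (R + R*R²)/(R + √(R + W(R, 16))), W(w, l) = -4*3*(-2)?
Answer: 28079412230/45897 + 39201590*I*√101/45897 ≈ 6.1179e+5 + 8583.8*I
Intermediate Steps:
W(w, l) = 24 (W(w, l) = -12*(-2) = 24)
O(R) = (R + R³)/(R + √(24 + R)) (O(R) = (R + R*R²)/(R + √(R + 24)) = (R + R³)/(R + √(24 + R)))
O(-428) - 1*(-429010) = (-428 + (-428)³)/(-428 + √(24 - 428)) - 1*(-429010) = (-428 - 78402752)/(-428 + √(-404)) + 429010 = -78403180/(-428 + 2*I*√101) + 429010 = 429010 - 78403180/(-428 + 2*I*√101)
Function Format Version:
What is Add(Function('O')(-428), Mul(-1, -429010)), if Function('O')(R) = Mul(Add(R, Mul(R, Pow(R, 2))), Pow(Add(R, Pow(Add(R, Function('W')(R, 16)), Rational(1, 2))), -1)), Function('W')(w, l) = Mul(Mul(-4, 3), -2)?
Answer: Add(Rational(28079412230, 45897), Mul(Rational(39201590, 45897), I, Pow(101, Rational(1, 2)))) ≈ Add(6.1179e+5, Mul(8583.8, I))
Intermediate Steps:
Function('W')(w, l) = 24 (Function('W')(w, l) = Mul(-12, -2) = 24)
Function('O')(R) = Mul(Pow(Add(R, Pow(Add(24, R), Rational(1, 2))), -1), Add(R, Pow(R, 3))) (Function('O')(R) = Mul(Add(R, Mul(R, Pow(R, 2))), Pow(Add(R, Pow(Add(R, 24), Rational(1, 2))), -1)) = Mul(Add(R, Pow(R, 3)), Pow(Add(R, Pow(Add(24, R), Rational(1, 2))), -1)) = Mul(Pow(Add(R, Pow(Add(24, R), Rational(1, 2))), -1), Add(R, Pow(R, 3))))
Add(Function('O')(-428), Mul(-1, -429010)) = Add(Mul(Pow(Add(-428, Pow(Add(24, -428), Rational(1, 2))), -1), Add(-428, Pow(-428, 3))), Mul(-1, -429010)) = Add(Mul(Pow(Add(-428, Pow(-404, Rational(1, 2))), -1), Add(-428, -78402752)), 429010) = Add(Mul(Pow(Add(-428, Mul(2, I, Pow(101, Rational(1, 2)))), -1), -78403180), 429010) = Add(Mul(-78403180, Pow(Add(-428, Mul(2, I, Pow(101, Rational(1, 2)))), -1)), 429010) = Add(429010, Mul(-78403180, Pow(Add(-428, Mul(2, I, Pow(101, Rational(1, 2)))), -1)))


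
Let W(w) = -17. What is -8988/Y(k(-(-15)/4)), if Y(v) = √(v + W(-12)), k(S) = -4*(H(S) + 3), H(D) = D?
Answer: 4494*I*√11/11 ≈ 1355.0*I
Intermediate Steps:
k(S) = -12 - 4*S (k(S) = -4*(S + 3) = -4*(3 + S) = -12 - 4*S)
Y(v) = √(-17 + v) (Y(v) = √(v - 17) = √(-17 + v))
-8988/Y(k(-(-15)/4)) = -8988/√(-17 + (-12 - (-12)*(-5/4))) = -8988/√(-17 + (-12 - (-12)*(-5*¼))) = -8988/√(-17 + (-12 - (-12)*(-5)/4)) = -8988/√(-17 + (-12 - 4*15/4)) = -8988/√(-17 + (-12 - 15)) = -8988/√(-17 - 27) = -8988*(-I*√11/22) = -(-4494)*I*√11/11 = 4494*I*√11/11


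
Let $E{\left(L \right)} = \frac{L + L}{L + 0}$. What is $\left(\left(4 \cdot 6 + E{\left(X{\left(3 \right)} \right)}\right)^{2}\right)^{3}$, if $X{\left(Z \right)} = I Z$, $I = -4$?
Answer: $308915776$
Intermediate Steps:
$X{\left(Z \right)} = - 4 Z$
$E{\left(L \right)} = 2$ ($E{\left(L \right)} = \frac{2 L}{L} = 2$)
$\left(\left(4 \cdot 6 + E{\left(X{\left(3 \right)} \right)}\right)^{2}\right)^{3} = \left(\left(4 \cdot 6 + 2\right)^{2}\right)^{3} = \left(\left(24 + 2\right)^{2}\right)^{3} = \left(26^{2}\right)^{3} = 676^{3} = 308915776$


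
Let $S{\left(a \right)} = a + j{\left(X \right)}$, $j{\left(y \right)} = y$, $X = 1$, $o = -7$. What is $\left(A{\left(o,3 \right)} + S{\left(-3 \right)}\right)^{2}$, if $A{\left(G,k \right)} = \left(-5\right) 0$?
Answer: $4$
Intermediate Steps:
$A{\left(G,k \right)} = 0$
$S{\left(a \right)} = 1 + a$ ($S{\left(a \right)} = a + 1 = 1 + a$)
$\left(A{\left(o,3 \right)} + S{\left(-3 \right)}\right)^{2} = \left(0 + \left(1 - 3\right)\right)^{2} = \left(0 - 2\right)^{2} = \left(-2\right)^{2} = 4$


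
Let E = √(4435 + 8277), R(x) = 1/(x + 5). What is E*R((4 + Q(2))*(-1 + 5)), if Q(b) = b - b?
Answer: 2*√3178/21 ≈ 5.3689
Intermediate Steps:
Q(b) = 0
R(x) = 1/(5 + x)
E = 2*√3178 (E = √12712 = 2*√3178 ≈ 112.75)
E*R((4 + Q(2))*(-1 + 5)) = (2*√3178)/(5 + (4 + 0)*(-1 + 5)) = (2*√3178)/(5 + 4*4) = (2*√3178)/(5 + 16) = (2*√3178)/21 = (2*√3178)*(1/21) = 2*√3178/21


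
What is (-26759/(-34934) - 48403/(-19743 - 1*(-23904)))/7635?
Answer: -1579566203/1109826455490 ≈ -0.0014233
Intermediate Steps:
(-26759/(-34934) - 48403/(-19743 - 1*(-23904)))/7635 = (-26759*(-1/34934) - 48403/(-19743 + 23904))*(1/7635) = (26759/34934 - 48403/4161)*(1/7635) = -1579566203/145360374*1/7635 = -1579566203/1109826455490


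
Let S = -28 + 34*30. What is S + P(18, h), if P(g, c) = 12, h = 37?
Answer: 1004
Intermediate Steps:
S = 992 (S = -28 + 1020 = 992)
S + P(18, h) = 992 + 12 = 1004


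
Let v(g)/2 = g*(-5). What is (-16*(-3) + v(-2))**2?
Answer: 4624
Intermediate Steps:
v(g) = -10*g (v(g) = 2*(g*(-5)) = 2*(-5*g) = -10*g)
(-16*(-3) + v(-2))**2 = (-16*(-3) - 10*(-2))**2 = (48 + 20)**2 = 68**2 = 4624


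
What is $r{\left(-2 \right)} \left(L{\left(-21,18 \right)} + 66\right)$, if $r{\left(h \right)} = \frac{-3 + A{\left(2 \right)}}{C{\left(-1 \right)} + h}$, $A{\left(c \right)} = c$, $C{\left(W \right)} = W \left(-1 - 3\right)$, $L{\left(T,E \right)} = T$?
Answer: $- \frac{45}{2} \approx -22.5$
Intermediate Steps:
$C{\left(W \right)} = - 4 W$ ($C{\left(W \right)} = W \left(-4\right) = - 4 W$)
$r{\left(h \right)} = - \frac{1}{4 + h}$ ($r{\left(h \right)} = \frac{-3 + 2}{\left(-4\right) \left(-1\right) + h} = - \frac{1}{4 + h}$)
$r{\left(-2 \right)} \left(L{\left(-21,18 \right)} + 66\right) = - \frac{1}{4 - 2} \left(-21 + 66\right) = - \frac{1}{2} \cdot 45 = \left(-1\right) \frac{1}{2} \cdot 45 = \left(- \frac{1}{2}\right) 45 = - \frac{45}{2}$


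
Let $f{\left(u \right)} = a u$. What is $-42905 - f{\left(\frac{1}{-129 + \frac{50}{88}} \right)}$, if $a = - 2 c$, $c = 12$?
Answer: $- \frac{242457211}{5651} \approx -42905.0$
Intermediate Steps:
$a = -24$ ($a = \left(-2\right) 12 = -24$)
$f{\left(u \right)} = - 24 u$
$-42905 - f{\left(\frac{1}{-129 + \frac{50}{88}} \right)} = -42905 - - \frac{24}{-129 + \frac{50}{88}} = -42905 - - \frac{24}{-129 + 50 \cdot \frac{1}{88}} = -42905 - - \frac{24}{-129 + \frac{25}{44}} = -42905 - - \frac{24}{- \frac{5651}{44}} = -42905 - \left(-24\right) \left(- \frac{44}{5651}\right) = -42905 - \frac{1056}{5651} = - \frac{242457211}{5651}$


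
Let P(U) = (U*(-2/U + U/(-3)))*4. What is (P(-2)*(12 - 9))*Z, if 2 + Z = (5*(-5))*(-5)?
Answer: -4920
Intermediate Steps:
P(U) = 4*U*(-2/U - U/3) (P(U) = (U*(-2/U + U*(-⅓)))*4 = (U*(-2/U - U/3))*4 = 4*U*(-2/U - U/3))
Z = 123 (Z = -2 + (5*(-5))*(-5) = -2 - 25*(-5) = -2 + 125 = 123)
(P(-2)*(12 - 9))*Z = ((-8 - 4/3*(-2)²)*(12 - 9))*123 = ((-8 - 4/3*4)*3)*123 = ((-8 - 16/3)*3)*123 = -40/3*3*123 = -40*123 = -4920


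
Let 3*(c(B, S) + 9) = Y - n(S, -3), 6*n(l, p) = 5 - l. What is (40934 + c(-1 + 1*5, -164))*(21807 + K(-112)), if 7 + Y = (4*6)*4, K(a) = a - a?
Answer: 1785787345/2 ≈ 8.9289e+8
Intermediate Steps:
n(l, p) = ⅚ - l/6 (n(l, p) = (5 - l)/6 = ⅚ - l/6)
K(a) = 0
Y = 89 (Y = -7 + (4*6)*4 = -7 + 24*4 = -7 + 96 = 89)
c(B, S) = 367/18 + S/18 (c(B, S) = -9 + (89 - (⅚ - S/6))/3 = -9 + (89 + (-⅚ + S/6))/3 = -9 + (529/6 + S/6)/3 = -9 + (529/18 + S/18) = 367/18 + S/18)
(40934 + c(-1 + 1*5, -164))*(21807 + K(-112)) = (40934 + (367/18 + (1/18)*(-164)))*(21807 + 0) = (40934 + (367/18 - 82/9))*21807 = (40934 + 203/18)*21807 = (737015/18)*21807 = 1785787345/2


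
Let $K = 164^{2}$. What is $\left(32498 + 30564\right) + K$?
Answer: $89958$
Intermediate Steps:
$K = 26896$
$\left(32498 + 30564\right) + K = \left(32498 + 30564\right) + 26896 = 63062 + 26896 = 89958$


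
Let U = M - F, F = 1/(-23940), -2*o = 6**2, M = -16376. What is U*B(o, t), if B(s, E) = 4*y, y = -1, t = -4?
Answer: 392041439/5985 ≈ 65504.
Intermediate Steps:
o = -18 (o = -1/2*6**2 = -1/2*36 = -18)
F = -1/23940 ≈ -4.1771e-5
B(s, E) = -4 (B(s, E) = 4*(-1) = -4)
U = -392041439/23940 (U = -16376 - 1*(-1/23940) = -16376 + 1/23940 = -392041439/23940 ≈ -16376.)
U*B(o, t) = -392041439/23940*(-4) = 392041439/5985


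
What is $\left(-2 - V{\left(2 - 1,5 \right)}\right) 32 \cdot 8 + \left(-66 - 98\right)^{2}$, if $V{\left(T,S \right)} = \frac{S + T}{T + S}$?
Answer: $26128$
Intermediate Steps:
$V{\left(T,S \right)} = 1$ ($V{\left(T,S \right)} = \frac{S + T}{S + T} = 1$)
$\left(-2 - V{\left(2 - 1,5 \right)}\right) 32 \cdot 8 + \left(-66 - 98\right)^{2} = \left(-2 - 1\right) 32 \cdot 8 + \left(-66 - 98\right)^{2} = \left(-2 - 1\right) 32 \cdot 8 + \left(-164\right)^{2} = \left(-3\right) 32 \cdot 8 + 26896 = \left(-96\right) 8 + 26896 = -768 + 26896 = 26128$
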